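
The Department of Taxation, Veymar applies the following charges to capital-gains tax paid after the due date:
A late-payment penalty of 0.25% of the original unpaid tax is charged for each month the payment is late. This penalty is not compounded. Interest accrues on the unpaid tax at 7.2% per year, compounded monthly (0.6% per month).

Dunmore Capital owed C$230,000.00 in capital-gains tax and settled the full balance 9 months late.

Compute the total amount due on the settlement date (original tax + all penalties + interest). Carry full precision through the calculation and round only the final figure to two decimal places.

Late-payment penalty = 0.25% × C$230,000.00 × 9 mo = C$5,175.00
Interest: C$230,000.00 × ((1 + 0.006)^9 − 1) = C$230,000.00 × 0.0553143… = C$12,722.2909…
Total = C$230,000.00 + C$5,175.0000 + C$12,722.2909… = C$247,897.29

C$247,897.29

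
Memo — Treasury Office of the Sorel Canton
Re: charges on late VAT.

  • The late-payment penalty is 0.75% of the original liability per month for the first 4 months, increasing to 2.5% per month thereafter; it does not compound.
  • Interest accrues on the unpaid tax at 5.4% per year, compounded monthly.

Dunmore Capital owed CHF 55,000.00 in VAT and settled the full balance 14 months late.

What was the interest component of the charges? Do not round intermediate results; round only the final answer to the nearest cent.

CHF 3,568.20

Interest (5.4%/yr ÷ 12 = 0.45%/month): CHF 55,000.00 × ((1 + 0.0045)^14 − 1) = CHF 3,568.1984…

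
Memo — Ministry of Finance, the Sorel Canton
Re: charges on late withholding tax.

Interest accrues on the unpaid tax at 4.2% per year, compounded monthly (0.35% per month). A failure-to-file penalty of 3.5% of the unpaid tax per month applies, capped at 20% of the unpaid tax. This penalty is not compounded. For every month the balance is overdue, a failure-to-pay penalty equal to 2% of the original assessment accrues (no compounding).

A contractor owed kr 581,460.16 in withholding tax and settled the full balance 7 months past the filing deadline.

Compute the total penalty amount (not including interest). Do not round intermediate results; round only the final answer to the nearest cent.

kr 197,696.45

Failure-to-file: 7 × 3.5% × kr 581,460.16 = kr 142,457.74…, capped at 20% × kr 581,460.16 = kr 116,292.03…
Failure-to-pay penalty = 2% × kr 581,460.16 × 7 mo = kr 81,404.42…
Total penalty = kr 116,292.03… + kr 81,404.42… = kr 197,696.45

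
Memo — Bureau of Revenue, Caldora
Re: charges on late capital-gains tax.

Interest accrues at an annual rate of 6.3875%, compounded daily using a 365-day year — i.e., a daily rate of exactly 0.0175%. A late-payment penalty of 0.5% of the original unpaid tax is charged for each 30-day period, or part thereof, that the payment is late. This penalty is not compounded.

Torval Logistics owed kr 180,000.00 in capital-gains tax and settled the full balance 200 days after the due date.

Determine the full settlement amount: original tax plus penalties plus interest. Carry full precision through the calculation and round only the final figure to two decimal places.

kr 192,710.98

Penalty periods: ⌈200/30⌉ = 7; penalty = 7 × 0.5% × kr 180,000.00 = kr 6,300.00
Interest: kr 180,000.00 × ((1 + 0.000175)^200 − 1) = kr 180,000.00 × 0.03561654… = kr 6,410.9768…
Total = kr 180,000.00 + kr 6,300.0000 + kr 6,410.9768… = kr 192,710.98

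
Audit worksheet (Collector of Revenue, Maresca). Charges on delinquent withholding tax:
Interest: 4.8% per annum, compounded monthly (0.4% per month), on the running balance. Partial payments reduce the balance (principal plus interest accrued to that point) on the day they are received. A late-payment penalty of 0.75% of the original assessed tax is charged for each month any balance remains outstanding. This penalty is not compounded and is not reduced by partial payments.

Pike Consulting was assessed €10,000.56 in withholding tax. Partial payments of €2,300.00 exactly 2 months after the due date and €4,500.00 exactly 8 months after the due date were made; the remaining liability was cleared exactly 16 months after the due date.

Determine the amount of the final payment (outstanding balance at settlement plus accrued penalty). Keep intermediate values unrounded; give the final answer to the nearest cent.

€4,781.99

Balance at month 2: €10,000.5600 × (1 + 0.004)^2 = €10,080.7245…
After €2,300.00 payment: €10,080.7245… − €2,300.00 = €7,780.7245…
Balance at month 8: €7,780.7245… × (1 + 0.004)^6 = €7,969.3392…
After €4,500.00 payment: €7,969.3392… − €4,500.00 = €3,469.3392…
Balance at month 16: €3,469.3392… × (1 + 0.004)^8 = €3,581.9249…
Penalty: 16 × 0.75% × €10,000.56 = €1,200.07…
Final settlement = outstanding balance + penalty = €3,581.9249… + €1,200.07… = €4,781.99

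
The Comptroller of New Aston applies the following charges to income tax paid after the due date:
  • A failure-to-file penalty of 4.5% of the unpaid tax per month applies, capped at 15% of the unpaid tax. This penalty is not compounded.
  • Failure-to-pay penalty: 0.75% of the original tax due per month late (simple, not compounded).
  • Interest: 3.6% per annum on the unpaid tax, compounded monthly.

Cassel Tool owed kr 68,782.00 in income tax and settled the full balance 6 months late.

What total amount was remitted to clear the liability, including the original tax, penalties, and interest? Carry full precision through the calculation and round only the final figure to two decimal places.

Failure-to-file: 6 × 4.5% × kr 68,782.00 = kr 18,571.14, capped at 15% × kr 68,782.00 = kr 10,317.30
Failure-to-pay penalty = 0.75% × kr 68,782.00 × 6 mo = kr 3,095.19
Interest (3.6%/yr ÷ 12 = 0.3%/month): kr 68,782.00 × ((1 + 0.003)^6 − 1) = kr 1,247.3988…
Total = kr 68,782.00 + kr 13,412.4900 + kr 1,247.3988… = kr 83,441.89

kr 83,441.89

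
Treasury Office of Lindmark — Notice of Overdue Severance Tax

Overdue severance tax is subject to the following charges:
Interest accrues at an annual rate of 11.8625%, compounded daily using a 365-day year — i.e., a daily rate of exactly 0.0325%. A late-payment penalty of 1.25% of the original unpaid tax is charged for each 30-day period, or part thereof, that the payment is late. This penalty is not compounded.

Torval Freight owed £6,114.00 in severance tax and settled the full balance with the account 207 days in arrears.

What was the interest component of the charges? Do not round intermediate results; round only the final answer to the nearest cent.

£425.40

Interest: £6,114.00 × ((1 + 0.000325)^207 − 1) = £6,114.00 × 0.06957788… = £425.3992…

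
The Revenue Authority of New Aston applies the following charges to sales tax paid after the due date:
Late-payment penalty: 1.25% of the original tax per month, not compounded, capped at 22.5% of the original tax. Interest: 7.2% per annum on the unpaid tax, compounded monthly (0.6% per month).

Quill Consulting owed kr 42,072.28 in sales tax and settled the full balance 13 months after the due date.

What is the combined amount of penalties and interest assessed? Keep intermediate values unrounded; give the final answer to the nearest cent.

Penalty: 13 × 1.25% × kr 42,072.28 = kr 6,836.75… (below the 22.5% cap of kr 9,466.26…)
Interest: kr 42,072.28 × ((1 + 0.006)^13 − 1) = kr 42,072.28 × 0.0808707… = kr 3,402.4153…
Penalties + interest = kr 6,836.7455 + kr 3,402.4153… = kr 10,239.16

kr 10,239.16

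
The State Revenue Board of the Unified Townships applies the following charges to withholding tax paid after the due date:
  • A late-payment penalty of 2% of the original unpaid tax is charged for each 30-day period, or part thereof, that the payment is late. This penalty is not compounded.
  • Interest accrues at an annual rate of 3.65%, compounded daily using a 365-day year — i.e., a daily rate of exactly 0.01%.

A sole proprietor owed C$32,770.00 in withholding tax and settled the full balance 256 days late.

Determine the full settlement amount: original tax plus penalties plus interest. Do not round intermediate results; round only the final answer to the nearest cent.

C$39,518.30

Penalty periods: ⌈256/30⌉ = 9; penalty = 9 × 2% × C$32,770.00 = C$5,898.60
Interest: C$32,770.00 × ((1 + 0.0001)^256 − 1) = C$32,770.00 × 0.02592918… = C$849.6993…
Total = C$32,770.00 + C$5,898.6000 + C$849.6993… = C$39,518.30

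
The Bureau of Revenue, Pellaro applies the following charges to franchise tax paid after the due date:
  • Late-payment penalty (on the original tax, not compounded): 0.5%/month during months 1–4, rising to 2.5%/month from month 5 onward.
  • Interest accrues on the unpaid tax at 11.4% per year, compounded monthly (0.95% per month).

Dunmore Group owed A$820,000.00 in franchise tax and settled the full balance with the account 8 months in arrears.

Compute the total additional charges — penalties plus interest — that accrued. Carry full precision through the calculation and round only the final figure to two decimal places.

A$162,831.98

Penalty, months 1–4: 4 × 0.5% × A$820,000.00 = A$16,400.00
Penalty, months 5–8: 4 × 2.5% × A$820,000.00 = A$82,000.00
Interest: A$820,000.00 × ((1 + 0.0095)^8 − 1) = A$820,000.00 × 0.0785756… = A$64,431.9818…
Penalties + interest = A$98,400.0000 + A$64,431.9818… = A$162,831.98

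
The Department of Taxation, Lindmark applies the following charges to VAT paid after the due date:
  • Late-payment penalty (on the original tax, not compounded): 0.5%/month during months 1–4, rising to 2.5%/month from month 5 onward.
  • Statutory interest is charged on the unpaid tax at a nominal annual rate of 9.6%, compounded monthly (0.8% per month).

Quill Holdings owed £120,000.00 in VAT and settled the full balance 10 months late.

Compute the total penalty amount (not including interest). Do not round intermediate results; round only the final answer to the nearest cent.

Penalty, months 1–4: 4 × 0.5% × £120,000.00 = £2,400.00
Penalty, months 5–10: 6 × 2.5% × £120,000.00 = £18,000.00
Total penalty = £2,400.00 + £18,000.00 = £20,400.00

£20,400.00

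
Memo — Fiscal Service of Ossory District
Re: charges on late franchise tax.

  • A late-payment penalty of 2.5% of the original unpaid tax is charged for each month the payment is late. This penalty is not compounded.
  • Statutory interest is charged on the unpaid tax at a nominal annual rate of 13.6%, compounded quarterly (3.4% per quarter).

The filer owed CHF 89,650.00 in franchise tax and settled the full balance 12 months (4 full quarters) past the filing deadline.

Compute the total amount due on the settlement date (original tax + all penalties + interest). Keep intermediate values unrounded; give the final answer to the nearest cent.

Late-payment penalty: 12 × 2.5% × CHF 89,650.00 = CHF 26,895.00
Interest: CHF 89,650.00 × ((1 + 0.034)^4 − 1) = CHF 89,650.00 × 0.1430946… = CHF 12,828.4266…
Total = CHF 89,650.00 + CHF 26,895.0000 + CHF 12,828.4266… = CHF 129,373.43

CHF 129,373.43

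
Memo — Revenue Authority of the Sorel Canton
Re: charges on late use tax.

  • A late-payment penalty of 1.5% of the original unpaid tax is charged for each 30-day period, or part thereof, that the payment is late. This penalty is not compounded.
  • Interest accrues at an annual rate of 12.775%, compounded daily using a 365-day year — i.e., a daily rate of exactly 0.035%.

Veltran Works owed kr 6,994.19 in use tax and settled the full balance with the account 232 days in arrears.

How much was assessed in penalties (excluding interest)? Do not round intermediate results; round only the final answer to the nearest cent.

Penalty periods: ⌈232/30⌉ = 8; penalty = 8 × 1.5% × kr 6,994.19 = kr 839.30…

kr 839.30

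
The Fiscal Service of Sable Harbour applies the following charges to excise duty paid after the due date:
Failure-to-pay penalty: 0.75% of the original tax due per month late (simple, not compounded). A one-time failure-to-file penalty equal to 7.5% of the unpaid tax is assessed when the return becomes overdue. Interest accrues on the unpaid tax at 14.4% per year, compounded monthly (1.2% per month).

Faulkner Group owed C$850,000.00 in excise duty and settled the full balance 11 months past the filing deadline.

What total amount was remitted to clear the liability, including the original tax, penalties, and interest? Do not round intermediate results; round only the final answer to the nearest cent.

C$1,103,055.27

Failure-to-file penalty: 7.5% × C$850,000.00 = C$63,750.00
Failure-to-pay penalty = 0.75% × C$850,000.00 × 11 mo = C$70,125.00
Interest: C$850,000.00 × ((1 + 0.012)^11 − 1) = C$850,000.00 × 0.1402121… = C$119,180.2673…
Total = C$850,000.00 + C$133,875.0000 + C$119,180.2673… = C$1,103,055.27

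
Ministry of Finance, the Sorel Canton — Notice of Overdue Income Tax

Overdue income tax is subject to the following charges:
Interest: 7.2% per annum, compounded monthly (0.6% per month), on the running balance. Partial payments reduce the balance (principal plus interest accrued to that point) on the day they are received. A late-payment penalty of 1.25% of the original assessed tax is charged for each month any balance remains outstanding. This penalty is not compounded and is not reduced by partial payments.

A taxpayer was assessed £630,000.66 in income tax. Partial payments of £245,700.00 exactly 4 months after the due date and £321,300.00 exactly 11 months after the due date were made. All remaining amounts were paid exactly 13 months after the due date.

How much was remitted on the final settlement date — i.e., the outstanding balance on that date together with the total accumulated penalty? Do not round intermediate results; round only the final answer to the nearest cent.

Balance at month 4: £630,000.6600 × (1 + 0.006)^4 = £645,257.3011…
After £245,700.00 payment: £645,257.3011… − £245,700.00 = £399,557.3011…
Balance at month 11: £399,557.3011… × (1 + 0.006)^7 = £416,643.8119…
After £321,300.00 payment: £416,643.8119… − £321,300.00 = £95,343.8119…
Balance at month 13: £95,343.8119… × (1 + 0.006)^2 = £96,491.3700…
Penalty: 13 × 1.25% × £630,000.66 = £102,375.11…
Final settlement = outstanding balance + penalty = £96,491.3700… + £102,375.11… = £198,866.48

£198,866.48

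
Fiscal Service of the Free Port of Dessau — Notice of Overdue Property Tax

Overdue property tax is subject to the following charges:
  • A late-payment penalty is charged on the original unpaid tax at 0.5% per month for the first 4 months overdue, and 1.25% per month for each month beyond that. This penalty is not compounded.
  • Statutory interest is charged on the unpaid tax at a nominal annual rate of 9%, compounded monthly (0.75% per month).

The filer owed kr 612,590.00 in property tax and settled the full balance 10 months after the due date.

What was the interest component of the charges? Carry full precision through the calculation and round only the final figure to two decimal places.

Interest: kr 612,590.00 × ((1 + 0.0075)^10 − 1) = kr 612,590.00 × 0.0775825… = kr 47,526.2915…

kr 47,526.29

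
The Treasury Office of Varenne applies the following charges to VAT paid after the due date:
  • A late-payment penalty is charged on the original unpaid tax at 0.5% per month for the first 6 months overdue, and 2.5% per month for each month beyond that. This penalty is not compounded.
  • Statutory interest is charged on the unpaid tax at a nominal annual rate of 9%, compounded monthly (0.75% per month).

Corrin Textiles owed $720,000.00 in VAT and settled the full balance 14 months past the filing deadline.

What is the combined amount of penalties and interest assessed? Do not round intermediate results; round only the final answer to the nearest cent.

$244,998.38

Penalty, months 1–6: 6 × 0.5% × $720,000.00 = $21,600.00
Penalty, months 7–14: 8 × 2.5% × $720,000.00 = $144,000.00
Interest: $720,000.00 × ((1 + 0.0075)^14 − 1) = $720,000.00 × 0.1102755… = $79,398.3800…
Penalties + interest = $165,600.0000 + $79,398.3800… = $244,998.38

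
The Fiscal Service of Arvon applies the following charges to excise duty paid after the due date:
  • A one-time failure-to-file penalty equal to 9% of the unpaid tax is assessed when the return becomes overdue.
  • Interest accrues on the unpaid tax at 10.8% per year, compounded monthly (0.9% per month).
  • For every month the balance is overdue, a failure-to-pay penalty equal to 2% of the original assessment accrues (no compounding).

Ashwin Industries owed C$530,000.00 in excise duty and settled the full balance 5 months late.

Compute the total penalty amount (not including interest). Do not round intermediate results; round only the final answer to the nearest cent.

C$100,700.00

Failure-to-file penalty: 9% × C$530,000.00 = C$47,700.00
Failure-to-pay penalty: 5 × 2% × C$530,000.00 = C$53,000.00
Total penalty = C$47,700.00 + C$53,000.00 = C$100,700.00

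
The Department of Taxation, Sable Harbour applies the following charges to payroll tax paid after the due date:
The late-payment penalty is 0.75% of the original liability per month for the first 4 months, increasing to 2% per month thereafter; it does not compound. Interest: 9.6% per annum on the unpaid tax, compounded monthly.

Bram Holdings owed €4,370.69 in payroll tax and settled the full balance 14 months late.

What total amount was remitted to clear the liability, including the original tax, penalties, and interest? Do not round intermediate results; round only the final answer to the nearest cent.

Penalty, months 1–4: 4 × 0.75% × €4,370.69 = €131.12…
Penalty, months 5–14: 10 × 2% × €4,370.69 = €874.14…
Interest (9.6%/yr ÷ 12 = 0.8%/month): €4,370.69 × ((1 + 0.008)^14 − 1) = €515.8049…
Total = €4,370.69 + €1,005.2587 + €515.8049… = €5,891.75

€5,891.75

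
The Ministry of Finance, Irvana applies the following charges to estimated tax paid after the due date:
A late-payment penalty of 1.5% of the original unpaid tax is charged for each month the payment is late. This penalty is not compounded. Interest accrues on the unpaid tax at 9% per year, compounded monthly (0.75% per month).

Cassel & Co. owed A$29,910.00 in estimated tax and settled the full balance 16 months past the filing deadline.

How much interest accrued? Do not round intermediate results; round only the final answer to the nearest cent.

A$3,798.33

Interest: A$29,910.00 × ((1 + 0.0075)^16 − 1) = A$29,910.00 × 0.1269921… = A$3,798.3341…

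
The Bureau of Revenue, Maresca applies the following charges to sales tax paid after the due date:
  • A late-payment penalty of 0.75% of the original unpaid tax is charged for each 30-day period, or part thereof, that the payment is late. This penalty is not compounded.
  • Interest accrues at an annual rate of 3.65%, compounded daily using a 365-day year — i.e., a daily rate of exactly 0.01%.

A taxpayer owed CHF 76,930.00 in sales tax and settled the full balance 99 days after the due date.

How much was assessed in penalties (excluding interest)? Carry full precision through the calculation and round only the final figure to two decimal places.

CHF 2,307.90

Penalty periods: ⌈99/30⌉ = 4; penalty = 4 × 0.75% × CHF 76,930.00 = CHF 2,307.90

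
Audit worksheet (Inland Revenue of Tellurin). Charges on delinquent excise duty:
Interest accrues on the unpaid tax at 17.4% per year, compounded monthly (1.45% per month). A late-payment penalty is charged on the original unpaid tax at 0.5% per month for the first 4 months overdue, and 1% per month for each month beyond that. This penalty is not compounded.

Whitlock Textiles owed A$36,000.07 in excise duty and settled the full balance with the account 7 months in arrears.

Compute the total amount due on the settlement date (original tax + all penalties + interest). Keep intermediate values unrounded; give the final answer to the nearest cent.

Penalty, months 1–4: 4 × 0.5% × A$36,000.07 = A$720.00…
Penalty, months 5–7: 3 × 1% × A$36,000.07 = A$1,080.00…
Interest: A$36,000.07 × ((1 + 0.0145)^7 − 1) = A$36,000.07 × 0.1060235… = A$3,816.8539…
Total = A$36,000.07 + A$1,800.0035 + A$3,816.8539… = A$41,616.93

A$41,616.93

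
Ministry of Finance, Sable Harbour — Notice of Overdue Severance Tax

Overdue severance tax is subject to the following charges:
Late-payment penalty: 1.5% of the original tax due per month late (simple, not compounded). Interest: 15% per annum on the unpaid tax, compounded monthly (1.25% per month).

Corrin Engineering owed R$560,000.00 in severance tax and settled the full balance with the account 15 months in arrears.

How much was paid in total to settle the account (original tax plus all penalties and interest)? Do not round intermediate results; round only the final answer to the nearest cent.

R$800,704.34

Late-payment penalty = 1.5% × R$560,000.00 × 15 mo = R$126,000.00
Interest: R$560,000.00 × ((1 + 0.0125)^15 − 1) = R$560,000.00 × 0.2048292… = R$114,704.3424…
Total = R$560,000.00 + R$126,000.0000 + R$114,704.3424… = R$800,704.34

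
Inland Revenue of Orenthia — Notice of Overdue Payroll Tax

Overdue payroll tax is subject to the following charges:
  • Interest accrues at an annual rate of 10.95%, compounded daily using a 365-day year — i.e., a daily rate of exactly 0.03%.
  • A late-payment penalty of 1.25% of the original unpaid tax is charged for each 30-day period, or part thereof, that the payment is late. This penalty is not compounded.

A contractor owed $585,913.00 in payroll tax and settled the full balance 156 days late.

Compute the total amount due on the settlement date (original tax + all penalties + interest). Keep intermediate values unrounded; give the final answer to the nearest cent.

Penalty periods: ⌈156/30⌉ = 6; penalty = 6 × 1.25% × $585,913.00 = $43,943.48…
Interest: $585,913.00 × ((1 + 0.0003)^156 − 1) = $585,913.00 × 0.04790505… = $28,068.1920…
Total = $585,913.00 + $43,943.4750 + $28,068.1920… = $657,924.67

$657,924.67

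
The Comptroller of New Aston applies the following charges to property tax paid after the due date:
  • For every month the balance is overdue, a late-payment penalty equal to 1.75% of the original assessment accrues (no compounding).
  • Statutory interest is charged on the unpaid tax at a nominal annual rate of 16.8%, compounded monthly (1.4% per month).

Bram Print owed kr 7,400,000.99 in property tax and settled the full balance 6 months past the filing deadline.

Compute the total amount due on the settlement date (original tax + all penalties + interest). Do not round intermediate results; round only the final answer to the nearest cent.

kr 8,820,767.58

Late-payment penalty: 6 × 1.75% × kr 7,400,000.99 = kr 777,000.10…
Interest: kr 7,400,000.99 × ((1 + 0.014)^6 − 1) = kr 7,400,000.99 × 0.0869955… = kr 643,766.4862…
Total = kr 7,400,000.99 + kr 777,000.1040… + kr 643,766.4862… = kr 8,820,767.58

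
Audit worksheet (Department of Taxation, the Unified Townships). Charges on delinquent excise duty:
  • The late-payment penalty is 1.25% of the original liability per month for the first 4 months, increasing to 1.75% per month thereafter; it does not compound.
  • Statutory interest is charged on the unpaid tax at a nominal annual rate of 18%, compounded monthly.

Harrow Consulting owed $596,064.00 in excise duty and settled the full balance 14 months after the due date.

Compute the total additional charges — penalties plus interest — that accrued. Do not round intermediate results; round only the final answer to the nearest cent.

$272,255.65

Penalty, months 1–4: 4 × 1.25% × $596,064.00 = $29,803.20
Penalty, months 5–14: 10 × 1.75% × $596,064.00 = $104,311.20
Interest (18%/yr ÷ 12 = 1.5%/month): $596,064.00 × ((1 + 0.015)^14 − 1) = $138,141.2479…
Penalties + interest = $134,114.4000 + $138,141.2479… = $272,255.65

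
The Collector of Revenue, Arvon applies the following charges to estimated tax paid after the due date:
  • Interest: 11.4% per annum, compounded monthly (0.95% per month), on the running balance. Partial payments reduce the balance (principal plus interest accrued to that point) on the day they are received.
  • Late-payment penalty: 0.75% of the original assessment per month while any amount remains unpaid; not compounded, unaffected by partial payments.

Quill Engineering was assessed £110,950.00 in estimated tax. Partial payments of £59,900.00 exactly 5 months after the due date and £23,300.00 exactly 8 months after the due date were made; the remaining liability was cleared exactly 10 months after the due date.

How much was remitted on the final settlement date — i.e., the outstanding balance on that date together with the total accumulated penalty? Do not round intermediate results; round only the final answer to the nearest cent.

Balance at month 5: £110,950.0000 × (1 + 0.0095)^5 = £116,321.2132…
After £59,900.00 payment: £116,321.2132… − £59,900.00 = £56,421.2132…
Balance at month 8: £56,421.2132… × (1 + 0.0095)^3 = £58,044.5422…
After £23,300.00 payment: £58,044.5422… − £23,300.00 = £34,744.5422…
Balance at month 10: £34,744.5422… × (1 + 0.0095)^2 = £35,407.8241…
Penalty: 10 × 0.75% × £110,950.00 = £8,321.25
Final settlement = outstanding balance + penalty = £35,407.8241… + £8,321.25 = £43,729.07

£43,729.07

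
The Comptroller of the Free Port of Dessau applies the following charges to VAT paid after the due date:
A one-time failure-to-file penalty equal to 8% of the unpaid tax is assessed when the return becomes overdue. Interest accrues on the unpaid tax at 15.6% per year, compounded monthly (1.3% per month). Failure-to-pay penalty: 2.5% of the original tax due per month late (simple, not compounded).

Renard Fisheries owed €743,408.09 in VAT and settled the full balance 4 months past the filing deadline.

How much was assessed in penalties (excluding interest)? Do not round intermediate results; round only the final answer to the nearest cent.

Failure-to-file penalty: 8% × €743,408.09 = €59,472.65…
Failure-to-pay penalty: 4 × 2.5% × €743,408.09 = €74,340.81…
Total penalty = €59,472.65… + €74,340.81… = €133,813.46

€133,813.46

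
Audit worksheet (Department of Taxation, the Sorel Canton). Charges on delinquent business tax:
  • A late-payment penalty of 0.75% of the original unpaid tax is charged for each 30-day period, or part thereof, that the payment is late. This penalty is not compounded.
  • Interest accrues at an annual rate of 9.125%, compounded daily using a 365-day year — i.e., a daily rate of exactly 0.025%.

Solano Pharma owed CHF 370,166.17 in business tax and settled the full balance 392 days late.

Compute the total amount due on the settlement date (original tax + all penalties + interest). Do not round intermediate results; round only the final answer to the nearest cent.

CHF 447,141.96

Penalty periods: ⌈392/30⌉ = 14; penalty = 14 × 0.75% × CHF 370,166.17 = CHF 38,867.45…
Interest: CHF 370,166.17 × ((1 + 0.00025)^392 − 1) = CHF 370,166.17 × 0.10294928… = CHF 38,108.3393…
Total = CHF 370,166.17 + CHF 38,867.4479… + CHF 38,108.3393… = CHF 447,141.96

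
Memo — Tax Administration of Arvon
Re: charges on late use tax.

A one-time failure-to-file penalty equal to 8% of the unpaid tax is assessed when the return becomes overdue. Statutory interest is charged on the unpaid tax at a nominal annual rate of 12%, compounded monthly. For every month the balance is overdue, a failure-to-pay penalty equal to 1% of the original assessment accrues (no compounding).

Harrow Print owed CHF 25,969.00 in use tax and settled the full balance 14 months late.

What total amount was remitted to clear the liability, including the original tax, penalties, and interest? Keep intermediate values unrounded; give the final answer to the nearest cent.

CHF 35,563.88

Failure-to-file penalty: 8% × CHF 25,969.00 = CHF 2,077.52
Failure-to-pay penalty: 14 × 1% × CHF 25,969.00 = CHF 3,635.66
Interest (12%/yr ÷ 12 = 1%/month): CHF 25,969.00 × ((1 + 0.01)^14 − 1) = CHF 3,881.6958…
Total = CHF 25,969.00 + CHF 5,713.1800 + CHF 3,881.6958… = CHF 35,563.88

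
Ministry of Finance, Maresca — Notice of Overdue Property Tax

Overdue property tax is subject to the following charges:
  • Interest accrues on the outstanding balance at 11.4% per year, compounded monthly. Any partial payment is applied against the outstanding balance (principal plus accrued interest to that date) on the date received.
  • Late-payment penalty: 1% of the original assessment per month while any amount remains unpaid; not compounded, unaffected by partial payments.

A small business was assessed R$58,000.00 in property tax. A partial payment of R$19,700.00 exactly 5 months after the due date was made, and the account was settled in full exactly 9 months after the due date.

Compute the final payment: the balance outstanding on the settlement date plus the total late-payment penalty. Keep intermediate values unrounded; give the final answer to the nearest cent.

R$47,912.34

Monthly rate = 11.4% ÷ 12 = 0.95%
Balance at month 5: R$58,000.0000 × (1 + 0.0095)^5 = R$60,807.8446…
After R$19,700.00 payment: R$60,807.8446… − R$19,700.00 = R$41,107.8446…
Balance at month 9: R$41,107.8446… × (1 + 0.0095)^4 = R$42,692.3440…
Penalty: 9 × 1% × R$58,000.00 = R$5,220.00
Final settlement = outstanding balance + penalty = R$42,692.3440… + R$5,220.00 = R$47,912.34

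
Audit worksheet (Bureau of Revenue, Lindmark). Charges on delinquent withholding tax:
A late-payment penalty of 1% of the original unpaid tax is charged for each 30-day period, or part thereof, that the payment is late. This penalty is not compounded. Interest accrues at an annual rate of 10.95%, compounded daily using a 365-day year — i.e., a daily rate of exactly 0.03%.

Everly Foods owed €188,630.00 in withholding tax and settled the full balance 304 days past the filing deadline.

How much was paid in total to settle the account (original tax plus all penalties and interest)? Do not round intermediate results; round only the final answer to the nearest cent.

€227,388.39

Penalty periods: ⌈304/30⌉ = 11; penalty = 11 × 1% × €188,630.00 = €20,749.30
Interest: €188,630.00 × ((1 + 0.0003)^304 − 1) = €188,630.00 × 0.09547310… = €18,009.0904…
Total = €188,630.00 + €20,749.3000 + €18,009.0904… = €227,388.39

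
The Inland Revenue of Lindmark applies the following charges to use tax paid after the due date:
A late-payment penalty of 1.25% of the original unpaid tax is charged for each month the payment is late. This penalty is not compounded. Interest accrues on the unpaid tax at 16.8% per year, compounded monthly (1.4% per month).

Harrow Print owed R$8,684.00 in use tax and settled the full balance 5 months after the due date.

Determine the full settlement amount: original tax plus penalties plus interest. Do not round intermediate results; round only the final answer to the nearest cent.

R$9,851.89

Late-payment penalty: 5 × 1.25% × R$8,684.00 = R$542.75
Interest: R$8,684.00 × ((1 + 0.014)^5 − 1) = R$8,684.00 × 0.0719876… = R$625.1406…
Total = R$8,684.00 + R$542.7500 + R$625.1406… = R$9,851.89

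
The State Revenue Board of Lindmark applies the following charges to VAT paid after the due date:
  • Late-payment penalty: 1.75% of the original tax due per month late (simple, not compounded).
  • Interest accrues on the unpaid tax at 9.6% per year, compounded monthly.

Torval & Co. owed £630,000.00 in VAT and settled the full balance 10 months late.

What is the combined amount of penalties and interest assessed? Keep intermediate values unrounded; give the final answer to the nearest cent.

Late-payment penalty = 1.75% × £630,000.00 × 10 mo = £110,250.00
Interest (9.6%/yr ÷ 12 = 0.8%/month): £630,000.00 × ((1 + 0.008)^10 − 1) = £52,253.6543…
Penalties + interest = £110,250.0000 + £52,253.6543… = £162,503.65

£162,503.65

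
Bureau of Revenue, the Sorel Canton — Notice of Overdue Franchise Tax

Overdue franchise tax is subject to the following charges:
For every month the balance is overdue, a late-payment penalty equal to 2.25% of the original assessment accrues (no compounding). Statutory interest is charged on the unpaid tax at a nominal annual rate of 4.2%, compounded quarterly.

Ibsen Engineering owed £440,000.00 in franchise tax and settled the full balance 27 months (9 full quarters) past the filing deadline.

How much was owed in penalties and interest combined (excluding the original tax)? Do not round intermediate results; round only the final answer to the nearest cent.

£310,669.83

Late-payment penalty: 27 × 2.25% × £440,000.00 = £267,300.00
Interest (4.2%/yr ÷ 4 = 1.05%/quarter): £440,000.00 × ((1 + 0.0105)^9 − 1) = £43,369.8268…
Penalties + interest = £267,300.0000 + £43,369.8268… = £310,669.83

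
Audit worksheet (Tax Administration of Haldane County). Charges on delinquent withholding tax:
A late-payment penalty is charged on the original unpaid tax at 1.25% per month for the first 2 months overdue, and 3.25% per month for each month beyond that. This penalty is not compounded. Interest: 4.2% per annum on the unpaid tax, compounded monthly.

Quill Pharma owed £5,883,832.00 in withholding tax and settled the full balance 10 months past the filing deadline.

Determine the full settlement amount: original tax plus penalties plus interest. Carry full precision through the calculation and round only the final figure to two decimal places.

Penalty, months 1–2: 2 × 1.25% × £5,883,832.00 = £147,095.80
Penalty, months 3–10: 8 × 3.25% × £5,883,832.00 = £1,529,796.32
Interest (4.2%/yr ÷ 12 = 0.35%/month): £5,883,832.00 × ((1 + 0.0035)^10 − 1) = £209,208.0409…
Total = £5,883,832.00 + £1,676,892.1200 + £209,208.0409… = £7,769,932.16

£7,769,932.16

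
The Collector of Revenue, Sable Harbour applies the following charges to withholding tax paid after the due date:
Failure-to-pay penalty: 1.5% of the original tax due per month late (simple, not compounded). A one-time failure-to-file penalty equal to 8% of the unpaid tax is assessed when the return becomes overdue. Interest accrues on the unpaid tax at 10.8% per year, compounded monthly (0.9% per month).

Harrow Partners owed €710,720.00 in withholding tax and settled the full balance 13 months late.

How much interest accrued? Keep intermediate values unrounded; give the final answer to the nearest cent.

Interest: €710,720.00 × ((1 + 0.009)^13 − 1) = €710,720.00 × 0.1235313… = €87,796.1386…

€87,796.14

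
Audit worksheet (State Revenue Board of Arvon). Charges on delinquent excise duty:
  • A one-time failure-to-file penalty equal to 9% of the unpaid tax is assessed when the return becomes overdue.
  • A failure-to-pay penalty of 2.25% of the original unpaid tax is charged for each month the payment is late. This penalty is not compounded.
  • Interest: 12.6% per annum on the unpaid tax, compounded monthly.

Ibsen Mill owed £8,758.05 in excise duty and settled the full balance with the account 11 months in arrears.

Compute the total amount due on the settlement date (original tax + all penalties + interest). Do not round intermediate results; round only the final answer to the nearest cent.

£12,780.26

Failure-to-file penalty: 9% × £8,758.05 = £788.22…
Failure-to-pay penalty = 2.25% × £8,758.05 × 11 mo = £2,167.62…
Interest (12.6%/yr ÷ 12 = 1.05%/month): £8,758.05 × ((1 + 0.0105)^11 − 1) = £1,066.3699…
Total = £8,758.05 + £2,955.8419… + £1,066.3699… = £12,780.26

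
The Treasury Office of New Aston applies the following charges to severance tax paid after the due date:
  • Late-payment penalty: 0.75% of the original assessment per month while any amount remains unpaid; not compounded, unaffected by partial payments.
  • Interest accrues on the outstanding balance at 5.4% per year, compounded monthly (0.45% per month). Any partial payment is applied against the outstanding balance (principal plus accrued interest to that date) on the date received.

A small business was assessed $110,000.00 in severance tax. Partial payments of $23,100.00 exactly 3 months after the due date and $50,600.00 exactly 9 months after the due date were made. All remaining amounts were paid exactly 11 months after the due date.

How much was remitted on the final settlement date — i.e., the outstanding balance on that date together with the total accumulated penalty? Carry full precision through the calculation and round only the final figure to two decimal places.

$49,642.94

Balance at month 3: $110,000.0000 × (1 + 0.0045)^3 = $111,491.6925…
After $23,100.00 payment: $111,491.6925… − $23,100.00 = $88,391.6925…
Balance at month 9: $88,391.6925… × (1 + 0.0045)^6 = $90,805.2788…
After $50,600.00 payment: $90,805.2788… − $50,600.00 = $40,205.2788…
Balance at month 11: $40,205.2788… × (1 + 0.0045)^2 = $40,567.9405…
Penalty: 11 × 0.75% × $110,000.00 = $9,075.00
Final settlement = outstanding balance + penalty = $40,567.9405… + $9,075.00 = $49,642.94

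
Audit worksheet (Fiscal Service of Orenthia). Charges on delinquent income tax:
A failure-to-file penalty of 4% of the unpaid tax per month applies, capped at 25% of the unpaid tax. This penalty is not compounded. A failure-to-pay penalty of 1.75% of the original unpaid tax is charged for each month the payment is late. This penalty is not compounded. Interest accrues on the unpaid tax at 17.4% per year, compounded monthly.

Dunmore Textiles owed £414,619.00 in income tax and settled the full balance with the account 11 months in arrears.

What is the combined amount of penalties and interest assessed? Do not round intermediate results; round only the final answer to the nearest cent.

£254,609.92

Failure-to-file: 11 × 4% × £414,619.00 = £182,432.36, capped at 25% × £414,619.00 = £103,654.75
Failure-to-pay penalty: 11 × 1.75% × £414,619.00 = £79,814.16…
Interest (17.4%/yr ÷ 12 = 1.45%/month): £414,619.00 × ((1 + 0.0145)^11 − 1) = £71,141.0168…
Penalties + interest = £183,468.9075 + £71,141.0168… = £254,609.92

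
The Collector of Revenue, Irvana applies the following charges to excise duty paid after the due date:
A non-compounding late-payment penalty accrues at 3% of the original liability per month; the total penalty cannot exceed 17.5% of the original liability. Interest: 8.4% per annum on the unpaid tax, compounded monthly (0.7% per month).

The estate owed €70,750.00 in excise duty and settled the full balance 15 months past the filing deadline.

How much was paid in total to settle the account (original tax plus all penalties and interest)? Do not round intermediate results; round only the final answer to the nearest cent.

Penalty (uncapped): 15 × 3% × €70,750.00 = €31,837.50; cap = 17.5% × €70,750.00 = €12,381.25 → penalty = €12,381.25
Interest: €70,750.00 × ((1 + 0.007)^15 − 1) = €70,750.00 × 0.1103044… = €7,804.0358…
Total = €70,750.00 + €12,381.2500 + €7,804.0358… = €90,935.29

€90,935.29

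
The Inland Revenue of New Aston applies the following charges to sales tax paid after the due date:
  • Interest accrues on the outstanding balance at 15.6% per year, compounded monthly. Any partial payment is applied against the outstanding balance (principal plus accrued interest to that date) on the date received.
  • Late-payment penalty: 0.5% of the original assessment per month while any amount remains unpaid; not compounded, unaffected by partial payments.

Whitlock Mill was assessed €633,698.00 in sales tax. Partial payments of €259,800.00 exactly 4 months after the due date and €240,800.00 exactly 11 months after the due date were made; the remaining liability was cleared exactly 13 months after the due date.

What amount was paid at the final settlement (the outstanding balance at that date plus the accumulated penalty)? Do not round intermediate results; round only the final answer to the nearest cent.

Monthly rate = 15.6% ÷ 12 = 1.3%
Balance at month 4: €633,698.0000 × (1 + 0.013)^4 = €667,298.4528…
After €259,800.00 payment: €667,298.4528… − €259,800.00 = €407,498.4528…
Balance at month 11: €407,498.4528… × (1 + 0.013)^7 = €446,058.7692…
After €240,800.00 payment: €446,058.7692… − €240,800.00 = €205,258.7692…
Balance at month 13: €205,258.7692… × (1 + 0.013)^2 = €210,630.1859…
Penalty: 13 × 0.5% × €633,698.00 = €41,190.37
Final settlement = outstanding balance + penalty = €210,630.1859… + €41,190.37 = €251,820.56

€251,820.56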